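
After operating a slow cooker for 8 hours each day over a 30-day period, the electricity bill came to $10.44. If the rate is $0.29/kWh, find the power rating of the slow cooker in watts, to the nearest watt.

Energy = $10.44 ÷ $0.29/kWh = 36 kWh
Runtime = 8 h/day × 30 days = 240 h
Power = 36 kWh ÷ 240 h = 0.15 kW = 150 W

150 W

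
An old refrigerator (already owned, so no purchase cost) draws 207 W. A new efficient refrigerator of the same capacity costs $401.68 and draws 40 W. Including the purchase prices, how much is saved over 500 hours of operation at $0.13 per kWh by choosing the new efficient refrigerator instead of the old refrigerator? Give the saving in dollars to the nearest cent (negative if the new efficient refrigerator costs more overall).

old refrigerator: $0.00 + (207/1000) kW × 500 h × $0.13 = $0.00 + $13.455 = $13.455
new efficient refrigerator: $401.68 + (40/1000) kW × 500 h × $0.13 = $401.68 + $2.6 = $404.28
Saving = $13.455 − $404.28 = −$390.825 → -$390.83

-$390.83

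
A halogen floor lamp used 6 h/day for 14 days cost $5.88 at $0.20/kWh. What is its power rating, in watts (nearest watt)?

Energy = $5.88 ÷ $0.20/kWh = 29.4 kWh
Runtime = 6 h/day × 14 days = 84 h
Power = 29.4 kWh ÷ 84 h = 0.35 kW = 350 W

350 W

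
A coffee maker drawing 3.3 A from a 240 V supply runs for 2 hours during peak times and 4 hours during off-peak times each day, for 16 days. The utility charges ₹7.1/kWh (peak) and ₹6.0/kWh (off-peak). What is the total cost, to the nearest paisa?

₹484.07

Power = 3.3 A × 240 V = 792 W = 0.792 kW
Peak energy = 0.792 kW × 2 h × 16 = 25.344 kWh
Off-peak energy = 0.792 kW × 4 h × 16 = 50.688 kWh
Cost = 25.344 × ₹7.1 + 50.688 × ₹6.0 = ₹179.9424 + ₹304.128 = ₹484.07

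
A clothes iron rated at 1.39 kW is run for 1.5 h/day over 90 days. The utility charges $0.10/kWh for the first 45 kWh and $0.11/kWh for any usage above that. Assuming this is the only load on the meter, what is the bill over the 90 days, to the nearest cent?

Runtime = 1.5 h/day × 90 days = 135 h
Energy = 1.39 kW × 135 h = 187.65 kWh
Tier 1 (0–45 kWh): 45 × $0.10 = $4.5
Above 45 kWh: 142.65 × $0.11 = $15.6915
Bill = $20.19

$20.19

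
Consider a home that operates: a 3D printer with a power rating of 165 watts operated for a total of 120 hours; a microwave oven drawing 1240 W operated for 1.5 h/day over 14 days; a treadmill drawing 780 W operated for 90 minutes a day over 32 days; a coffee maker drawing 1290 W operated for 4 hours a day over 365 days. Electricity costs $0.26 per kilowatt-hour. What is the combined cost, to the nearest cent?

$511.34

3D printer: 0.165 kW × 120 h = 19.8 kWh
microwave oven: Runtime = 1.5 h/day × 14 days = 21 h
microwave oven: 1.24 kW × 21 h = 26.04 kWh
treadmill: Runtime = 90 min × 32 = 2880 min = 48 h
treadmill: 0.78 kW × 48 h = 37.44 kWh
coffee maker: Runtime = 4 h/day × 365 days = 1460 h
coffee maker: 1.29 kW × 1460 h = 1883.4 kWh
Total energy = 1966.68 kWh
Cost = 1966.68 × $0.26 = $511.34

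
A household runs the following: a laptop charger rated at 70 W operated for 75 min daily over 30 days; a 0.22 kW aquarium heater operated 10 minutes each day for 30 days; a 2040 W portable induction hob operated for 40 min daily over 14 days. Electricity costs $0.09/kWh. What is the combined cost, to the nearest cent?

laptop charger: Runtime = 75 min × 30 = 2250 min = 37.5 h
laptop charger: 0.07 kW × 37.5 h = 2.625 kWh
aquarium heater: Runtime = 10 min × 30 = 300 min = 5 h
aquarium heater: 0.22 kW × 5 h = 1.1 kWh
portable induction hob: Runtime = 40 min × 14 = 560 min = 9.333333… h
portable induction hob: 2.04 kW × 9.333333… h = 19.04 kWh
Total energy = 22.765 kWh
Cost = 22.765 × $0.09 = $2.05

$2.05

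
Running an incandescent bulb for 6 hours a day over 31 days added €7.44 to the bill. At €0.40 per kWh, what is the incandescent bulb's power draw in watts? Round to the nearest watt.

Energy = €7.44 ÷ €0.40/kWh = 18.6 kWh
Runtime = 6 h/day × 31 days = 186 h
Power = 18.6 kWh ÷ 186 h = 0.1 kW = 100 W

100 W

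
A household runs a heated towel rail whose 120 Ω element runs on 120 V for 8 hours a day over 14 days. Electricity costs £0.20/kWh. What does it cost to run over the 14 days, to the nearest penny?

£2.69

Power = V²/R = 120²/120 = 120 W = 0.12 kW
Runtime = 8 h/day × 14 days = 112 h
Energy = 0.12 kW × 112 h = 13.44 kWh
Cost = 13.44 kWh × £0.20/kWh = £2.69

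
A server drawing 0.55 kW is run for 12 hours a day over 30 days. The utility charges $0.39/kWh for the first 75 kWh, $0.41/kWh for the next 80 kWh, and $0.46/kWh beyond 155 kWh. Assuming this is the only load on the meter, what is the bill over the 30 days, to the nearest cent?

Runtime = 12 h/day × 30 days = 360 h
Energy = 0.55 kW × 360 h = 198 kWh
Tier 1 (0–75 kWh): 75 × $0.39 = $29.25
Tier 2 (75–155 kWh): 80 × $0.41 = $32.8
Above 155 kWh: 43 × $0.46 = $19.78
Bill = $81.83

$81.83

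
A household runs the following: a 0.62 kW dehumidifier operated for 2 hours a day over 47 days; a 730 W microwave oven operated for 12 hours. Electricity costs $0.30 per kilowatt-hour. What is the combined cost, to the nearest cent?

dehumidifier: Runtime = 2 h/day × 47 days = 94 h
dehumidifier: 0.62 kW × 94 h = 58.28 kWh
microwave oven: 0.73 kW × 12 h = 8.76 kWh
Total energy = 67.04 kWh
Cost = 67.04 × $0.30 = $20.11

$20.11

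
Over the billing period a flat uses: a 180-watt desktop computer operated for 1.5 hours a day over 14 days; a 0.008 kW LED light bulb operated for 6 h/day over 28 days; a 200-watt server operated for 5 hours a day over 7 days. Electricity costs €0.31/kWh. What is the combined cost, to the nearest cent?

€3.76

desktop computer: Runtime = 1.5 h/day × 14 days = 21 h
desktop computer: 0.18 kW × 21 h = 3.78 kWh
LED light bulb: Runtime = 6 h/day × 28 days = 168 h
LED light bulb: 0.008 kW × 168 h = 1.344 kWh
server: Runtime = 5 h/day × 7 days = 35 h
server: 0.2 kW × 35 h = 7 kWh
Total energy = 12.124 kWh
Cost = 12.124 × €0.31 = €3.76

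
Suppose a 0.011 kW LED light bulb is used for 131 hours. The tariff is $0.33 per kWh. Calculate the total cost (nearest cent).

Energy = 0.011 kW × 131 h = 1.441 kWh
Cost = 1.441 kWh × $0.33/kWh = $0.48

$0.48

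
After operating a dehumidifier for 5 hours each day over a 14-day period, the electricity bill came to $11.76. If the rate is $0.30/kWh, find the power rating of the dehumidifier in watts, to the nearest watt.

560 W

Energy = $11.76 ÷ $0.30/kWh = 39.2 kWh
Runtime = 5 h/day × 14 days = 70 h
Power = 39.2 kWh ÷ 70 h = 0.56 kW = 560 W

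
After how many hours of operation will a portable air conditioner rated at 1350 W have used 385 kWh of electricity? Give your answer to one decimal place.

285.2 h

Hours = 385 kWh ÷ 1.35 kW = 285.2 h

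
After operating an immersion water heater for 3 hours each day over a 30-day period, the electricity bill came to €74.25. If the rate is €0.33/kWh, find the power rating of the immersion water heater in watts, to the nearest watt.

Energy = €74.25 ÷ €0.33/kWh = 225 kWh
Runtime = 3 h/day × 30 days = 90 h
Power = 225 kWh ÷ 90 h = 2.5 kW = 2500 W

2500 W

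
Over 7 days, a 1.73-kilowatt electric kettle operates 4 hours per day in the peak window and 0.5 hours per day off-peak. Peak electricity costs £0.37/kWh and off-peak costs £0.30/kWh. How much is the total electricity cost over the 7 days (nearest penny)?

£19.74

Peak energy = 1.73 kW × 4 h × 7 = 48.44 kWh
Off-peak energy = 1.73 kW × 0.5 h × 7 = 6.055 kWh
Cost = 48.44 × £0.37 + 6.055 × £0.30 = £17.9228 + £1.8165 = £19.74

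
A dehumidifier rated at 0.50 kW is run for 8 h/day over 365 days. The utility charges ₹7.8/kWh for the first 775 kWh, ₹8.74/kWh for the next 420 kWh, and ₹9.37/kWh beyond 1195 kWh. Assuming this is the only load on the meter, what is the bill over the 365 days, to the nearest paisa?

₹12198.85

Runtime = 8 h/day × 365 days = 2920 h
Energy = 0.5 kW × 2920 h = 1460 kWh
Tier 1 (0–775 kWh): 775 × ₹7.8 = ₹6045
Tier 2 (775–1195 kWh): 420 × ₹8.74 = ₹3670.8
Above 1195 kWh: 265 × ₹9.37 = ₹2483.05
Bill = ₹12198.85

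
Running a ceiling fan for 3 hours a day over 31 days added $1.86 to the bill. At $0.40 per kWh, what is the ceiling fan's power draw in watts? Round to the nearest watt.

50 W

Energy = $1.86 ÷ $0.40/kWh = 4.65 kWh
Runtime = 3 h/day × 31 days = 93 h
Power = 4.65 kWh ÷ 93 h = 0.05 kW = 50 W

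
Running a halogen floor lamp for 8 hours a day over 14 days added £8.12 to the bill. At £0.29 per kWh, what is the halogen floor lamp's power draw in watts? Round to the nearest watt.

Energy = £8.12 ÷ £0.29/kWh = 28 kWh
Runtime = 8 h/day × 14 days = 112 h
Power = 28 kWh ÷ 112 h = 0.25 kW = 250 W

250 W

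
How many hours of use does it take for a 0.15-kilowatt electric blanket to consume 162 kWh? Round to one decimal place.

Hours = 162 kWh ÷ 0.15 kW = 1080.0 h

1080.0 h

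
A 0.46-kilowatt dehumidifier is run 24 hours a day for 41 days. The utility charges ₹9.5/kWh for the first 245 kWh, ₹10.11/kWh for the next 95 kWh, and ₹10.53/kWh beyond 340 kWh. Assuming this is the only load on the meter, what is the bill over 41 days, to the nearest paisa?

Runtime = 24 h × 41 = 984 h
Energy = 0.46 kW × 984 h = 452.64 kWh
Tier 1 (0–245 kWh): 245 × ₹9.5 = ₹2327.5
Tier 2 (245–340 kWh): 95 × ₹10.11 = ₹960.45
Above 340 kWh: 112.64 × ₹10.53 = ₹1186.0992
Bill = ₹4474.05

₹4474.05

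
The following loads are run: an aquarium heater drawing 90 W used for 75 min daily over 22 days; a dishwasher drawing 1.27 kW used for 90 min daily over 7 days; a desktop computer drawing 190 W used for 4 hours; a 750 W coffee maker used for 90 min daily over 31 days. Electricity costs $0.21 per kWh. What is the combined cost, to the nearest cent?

$10.80

aquarium heater: Runtime = 75 min × 22 = 1650 min = 27.5 h
aquarium heater: 0.09 kW × 27.5 h = 2.475 kWh
dishwasher: Runtime = 90 min × 7 = 630 min = 10.5 h
dishwasher: 1.27 kW × 10.5 h = 13.335 kWh
desktop computer: 0.19 kW × 4 h = 0.76 kWh
coffee maker: Runtime = 90 min × 31 = 2790 min = 46.5 h
coffee maker: 0.75 kW × 46.5 h = 34.875 kWh
Total energy = 51.445 kWh
Cost = 51.445 × $0.21 = $10.80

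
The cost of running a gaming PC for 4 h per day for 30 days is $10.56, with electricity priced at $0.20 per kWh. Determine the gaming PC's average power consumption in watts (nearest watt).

Energy = $10.56 ÷ $0.20/kWh = 52.8 kWh
Runtime = 4 h/day × 30 days = 120 h
Power = 52.8 kWh ÷ 120 h = 0.44 kW = 440 W

440 W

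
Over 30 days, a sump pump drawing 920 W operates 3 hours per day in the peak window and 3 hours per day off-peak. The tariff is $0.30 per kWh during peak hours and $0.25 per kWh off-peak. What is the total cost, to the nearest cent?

Peak energy = 0.92 kW × 3 h × 30 = 82.8 kWh
Off-peak energy = 0.92 kW × 3 h × 30 = 82.8 kWh
Cost = 82.8 × $0.30 + 82.8 × $0.25 = $24.84 + $20.7 = $45.54

$45.54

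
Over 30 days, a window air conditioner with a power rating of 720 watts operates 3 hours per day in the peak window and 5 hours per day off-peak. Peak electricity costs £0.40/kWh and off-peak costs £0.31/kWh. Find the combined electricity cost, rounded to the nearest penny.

Peak energy = 0.72 kW × 3 h × 30 = 64.8 kWh
Off-peak energy = 0.72 kW × 5 h × 30 = 108 kWh
Cost = 64.8 × £0.40 + 108 × £0.31 = £25.92 + £33.48 = £59.40

£59.40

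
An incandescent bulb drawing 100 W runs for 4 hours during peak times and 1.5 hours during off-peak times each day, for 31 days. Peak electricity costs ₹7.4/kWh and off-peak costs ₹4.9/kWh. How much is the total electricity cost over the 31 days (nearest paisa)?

₹114.55

Peak energy = 0.1 kW × 4 h × 31 = 12.4 kWh
Off-peak energy = 0.1 kW × 1.5 h × 31 = 4.65 kWh
Cost = 12.4 × ₹7.4 + 4.65 × ₹4.9 = ₹91.76 + ₹22.785 = ₹114.55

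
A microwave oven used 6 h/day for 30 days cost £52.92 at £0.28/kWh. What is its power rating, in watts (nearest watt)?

1050 W

Energy = £52.92 ÷ £0.28/kWh = 189 kWh
Runtime = 6 h/day × 30 days = 180 h
Power = 189 kWh ÷ 180 h = 1.05 kW = 1050 W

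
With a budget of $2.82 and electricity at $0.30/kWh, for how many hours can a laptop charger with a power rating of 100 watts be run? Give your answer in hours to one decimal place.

94.0 h

Energy available = $2.82 ÷ $0.30/kWh = 9.4 kWh
Hours = 9.4 kWh ÷ 0.1 kW = 94.0 h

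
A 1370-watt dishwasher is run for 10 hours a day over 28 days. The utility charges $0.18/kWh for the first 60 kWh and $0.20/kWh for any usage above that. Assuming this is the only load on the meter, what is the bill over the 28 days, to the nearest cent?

Runtime = 10 h/day × 28 days = 280 h
Energy = 1.37 kW × 280 h = 383.6 kWh
Tier 1 (0–60 kWh): 60 × $0.18 = $10.8
Above 60 kWh: 323.6 × $0.20 = $64.72
Bill = $75.52

$75.52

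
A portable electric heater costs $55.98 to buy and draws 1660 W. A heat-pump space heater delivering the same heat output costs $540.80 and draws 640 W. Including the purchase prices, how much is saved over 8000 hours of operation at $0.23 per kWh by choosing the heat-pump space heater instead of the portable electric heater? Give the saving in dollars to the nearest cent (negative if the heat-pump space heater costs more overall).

$1391.98

portable electric heater: $55.98 + (1660/1000) kW × 8000 h × $0.23 = $55.98 + $3054.4 = $3110.38
heat-pump space heater: $540.80 + (640/1000) kW × 8000 h × $0.23 = $540.80 + $1177.6 = $1718.4
Saving = $3110.38 − $1718.4 = $1391.98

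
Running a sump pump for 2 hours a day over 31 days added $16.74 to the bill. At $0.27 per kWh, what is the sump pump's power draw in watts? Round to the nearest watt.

1000 W

Energy = $16.74 ÷ $0.27/kWh = 62 kWh
Runtime = 2 h/day × 31 days = 62 h
Power = 62 kWh ÷ 62 h = 1 kW = 1000 W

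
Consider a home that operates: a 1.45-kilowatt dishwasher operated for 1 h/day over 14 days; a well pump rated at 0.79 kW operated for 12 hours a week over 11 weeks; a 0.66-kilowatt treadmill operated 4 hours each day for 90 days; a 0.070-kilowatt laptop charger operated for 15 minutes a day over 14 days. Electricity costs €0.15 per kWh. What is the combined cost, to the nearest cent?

dishwasher: Runtime = 1 h/day × 14 days = 14 h
dishwasher: 1.45 kW × 14 h = 20.3 kWh
well pump: Runtime = 12 h/week × 11 weeks = 132 h
well pump: 0.79 kW × 132 h = 104.28 kWh
treadmill: Runtime = 4 h/day × 90 days = 360 h
treadmill: 0.66 kW × 360 h = 237.6 kWh
laptop charger: Runtime = 15 min × 14 = 210 min = 3.5 h
laptop charger: 0.07 kW × 3.5 h = 0.245 kWh
Total energy = 362.425 kWh
Cost = 362.425 × €0.15 = €54.36

€54.36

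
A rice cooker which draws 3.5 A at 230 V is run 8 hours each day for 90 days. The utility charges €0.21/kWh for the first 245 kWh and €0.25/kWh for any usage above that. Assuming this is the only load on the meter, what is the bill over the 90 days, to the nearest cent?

Power = 3.5 A × 230 V = 805 W = 0.805 kW
Runtime = 8 h/day × 90 days = 720 h
Energy = 0.805 kW × 720 h = 579.6 kWh
Tier 1 (0–245 kWh): 245 × €0.21 = €51.45
Above 245 kWh: 334.6 × €0.25 = €83.65
Bill = €135.10

€135.10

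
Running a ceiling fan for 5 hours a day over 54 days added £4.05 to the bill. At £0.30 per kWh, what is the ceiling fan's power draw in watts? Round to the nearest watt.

Energy = £4.05 ÷ £0.30/kWh = 13.5 kWh
Runtime = 5 h/day × 54 days = 270 h
Power = 13.5 kWh ÷ 270 h = 0.05 kW = 50 W

50 W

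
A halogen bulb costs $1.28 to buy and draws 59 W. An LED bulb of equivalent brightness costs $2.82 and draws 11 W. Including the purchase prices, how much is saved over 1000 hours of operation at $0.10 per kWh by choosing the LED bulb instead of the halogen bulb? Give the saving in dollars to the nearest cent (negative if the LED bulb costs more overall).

$3.26

halogen bulb: $1.28 + (59/1000) kW × 1000 h × $0.10 = $1.28 + $5.9 = $7.18
LED bulb: $2.82 + (11/1000) kW × 1000 h × $0.10 = $2.82 + $1.1 = $3.92
Saving = $7.18 − $3.92 = $3.26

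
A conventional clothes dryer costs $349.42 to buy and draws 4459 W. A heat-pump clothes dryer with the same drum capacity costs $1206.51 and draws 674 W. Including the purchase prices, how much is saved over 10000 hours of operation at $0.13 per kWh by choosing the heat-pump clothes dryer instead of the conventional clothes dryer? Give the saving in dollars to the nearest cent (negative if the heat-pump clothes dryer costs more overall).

conventional clothes dryer: $349.42 + (4459/1000) kW × 10000 h × $0.13 = $349.42 + $5796.7 = $6146.12
heat-pump clothes dryer: $1206.51 + (674/1000) kW × 10000 h × $0.13 = $1206.51 + $876.2 = $2082.71
Saving = $6146.12 − $2082.71 = $4063.41

$4063.41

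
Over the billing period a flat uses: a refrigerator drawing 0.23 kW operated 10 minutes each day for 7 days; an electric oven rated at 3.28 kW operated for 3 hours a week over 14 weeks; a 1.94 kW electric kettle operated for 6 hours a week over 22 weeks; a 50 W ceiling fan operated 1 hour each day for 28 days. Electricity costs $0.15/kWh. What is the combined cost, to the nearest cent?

refrigerator: Runtime = 10 min × 7 = 70 min = 1.166666… h
refrigerator: 0.23 kW × 1.166666… h = 0.268333… kWh
electric oven: Runtime = 3 h/week × 14 weeks = 42 h
electric oven: 3.28 kW × 42 h = 137.76 kWh
electric kettle: Runtime = 6 h/week × 22 weeks = 132 h
electric kettle: 1.94 kW × 132 h = 256.08 kWh
ceiling fan: Runtime = 1 h/day × 28 days = 28 h
ceiling fan: 0.05 kW × 28 h = 1.4 kWh
Total energy = 395.508333… kWh
Cost = 395.508333… × $0.15 = $59.33

$59.33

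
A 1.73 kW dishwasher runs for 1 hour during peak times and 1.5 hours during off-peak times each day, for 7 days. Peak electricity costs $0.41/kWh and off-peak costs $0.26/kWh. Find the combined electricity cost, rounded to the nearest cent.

$9.69

Peak energy = 1.73 kW × 1 h × 7 = 12.11 kWh
Off-peak energy = 1.73 kW × 1.5 h × 7 = 18.165 kWh
Cost = 12.11 × $0.41 + 18.165 × $0.26 = $4.9651 + $4.7229 = $9.69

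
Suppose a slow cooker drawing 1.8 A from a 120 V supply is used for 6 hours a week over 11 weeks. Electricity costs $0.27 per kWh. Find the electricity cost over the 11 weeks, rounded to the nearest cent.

$3.85

Power = 1.8 A × 120 V = 216 W = 0.216 kW
Runtime = 6 h/week × 11 weeks = 66 h
Energy = 0.216 kW × 66 h = 14.256 kWh
Cost = 14.256 kWh × $0.27/kWh = $3.85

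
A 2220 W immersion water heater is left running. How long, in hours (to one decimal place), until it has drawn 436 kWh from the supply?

196.4 h

Hours = 436 kWh ÷ 2.22 kW = 196.4 h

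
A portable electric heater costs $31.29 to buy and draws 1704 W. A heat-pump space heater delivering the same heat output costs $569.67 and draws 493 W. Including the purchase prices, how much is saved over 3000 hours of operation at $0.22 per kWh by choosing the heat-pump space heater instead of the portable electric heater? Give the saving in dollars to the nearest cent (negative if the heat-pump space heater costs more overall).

portable electric heater: $31.29 + (1704/1000) kW × 3000 h × $0.22 = $31.29 + $1124.64 = $1155.93
heat-pump space heater: $569.67 + (493/1000) kW × 3000 h × $0.22 = $569.67 + $325.38 = $895.05
Saving = $1155.93 − $895.05 = $260.88

$260.88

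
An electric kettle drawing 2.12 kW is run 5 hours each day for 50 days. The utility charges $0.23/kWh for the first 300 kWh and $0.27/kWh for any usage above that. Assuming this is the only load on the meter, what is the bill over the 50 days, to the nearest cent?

Runtime = 5 h/day × 50 days = 250 h
Energy = 2.12 kW × 250 h = 530 kWh
Tier 1 (0–300 kWh): 300 × $0.23 = $69
Above 300 kWh: 230 × $0.27 = $62.1
Bill = $131.10

$131.10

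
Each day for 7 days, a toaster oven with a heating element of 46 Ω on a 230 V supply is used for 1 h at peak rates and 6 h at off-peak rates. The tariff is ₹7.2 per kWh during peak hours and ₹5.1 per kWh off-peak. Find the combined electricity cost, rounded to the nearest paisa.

₹304.29

Power = V²/R = 230²/46 = 1150 W = 1.15 kW
Peak energy = 1.15 kW × 1 h × 7 = 8.05 kWh
Off-peak energy = 1.15 kW × 6 h × 7 = 48.3 kWh
Cost = 8.05 × ₹7.2 + 48.3 × ₹5.1 = ₹57.96 + ₹246.33 = ₹304.29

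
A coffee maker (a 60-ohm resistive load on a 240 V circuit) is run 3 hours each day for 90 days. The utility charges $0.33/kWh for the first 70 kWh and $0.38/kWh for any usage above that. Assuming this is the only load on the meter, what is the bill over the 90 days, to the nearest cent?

$95.00

Power = V²/R = 240²/60 = 960 W = 0.96 kW
Runtime = 3 h/day × 90 days = 270 h
Energy = 0.96 kW × 270 h = 259.2 kWh
Tier 1 (0–70 kWh): 70 × $0.33 = $23.1
Above 70 kWh: 189.2 × $0.38 = $71.896
Bill = $95.00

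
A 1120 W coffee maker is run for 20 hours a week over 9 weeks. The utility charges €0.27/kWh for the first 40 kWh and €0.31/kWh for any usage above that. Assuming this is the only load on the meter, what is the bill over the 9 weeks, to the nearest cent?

€60.90

Runtime = 20 h/week × 9 weeks = 180 h
Energy = 1.12 kW × 180 h = 201.6 kWh
Tier 1 (0–40 kWh): 40 × €0.27 = €10.8
Above 40 kWh: 161.6 × €0.31 = €50.096
Bill = €60.90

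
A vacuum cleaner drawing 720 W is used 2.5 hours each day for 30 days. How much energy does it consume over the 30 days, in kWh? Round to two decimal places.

54.00 kWh

Runtime = 2.5 h/day × 30 days = 75 h
Energy = 0.72 kW × 75 h = 54 kWh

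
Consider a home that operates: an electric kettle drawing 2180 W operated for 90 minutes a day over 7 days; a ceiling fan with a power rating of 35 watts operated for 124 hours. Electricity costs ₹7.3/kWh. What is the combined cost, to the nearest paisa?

electric kettle: Runtime = 90 min × 7 = 630 min = 10.5 h
electric kettle: 2.18 kW × 10.5 h = 22.89 kWh
ceiling fan: 0.035 kW × 124 h = 4.34 kWh
Total energy = 27.23 kWh
Cost = 27.23 × ₹7.3 = ₹198.78

₹198.78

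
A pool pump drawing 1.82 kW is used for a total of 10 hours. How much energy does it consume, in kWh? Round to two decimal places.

18.20 kWh

Energy = 1.82 kW × 10 h = 18.2 kWh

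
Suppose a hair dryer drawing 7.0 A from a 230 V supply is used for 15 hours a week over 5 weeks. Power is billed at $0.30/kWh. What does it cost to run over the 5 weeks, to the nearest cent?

$36.23

Power = 7.0 A × 230 V = 1610 W = 1.61 kW
Runtime = 15 h/week × 5 weeks = 75 h
Energy = 1.61 kW × 75 h = 120.75 kWh
Cost = 120.75 kWh × $0.30/kWh = $36.23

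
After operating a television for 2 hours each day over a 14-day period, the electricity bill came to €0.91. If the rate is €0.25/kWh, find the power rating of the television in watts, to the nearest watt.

Energy = €0.91 ÷ €0.25/kWh = 3.64 kWh
Runtime = 2 h/day × 14 days = 28 h
Power = 3.64 kWh ÷ 28 h = 0.13 kW = 130 W

130 W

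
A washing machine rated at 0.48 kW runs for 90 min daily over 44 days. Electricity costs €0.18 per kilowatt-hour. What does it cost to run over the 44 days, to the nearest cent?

Runtime = 90 min × 44 = 3960 min = 66 h
Energy = 0.48 kW × 66 h = 31.68 kWh
Cost = 31.68 kWh × €0.18/kWh = €5.70

€5.70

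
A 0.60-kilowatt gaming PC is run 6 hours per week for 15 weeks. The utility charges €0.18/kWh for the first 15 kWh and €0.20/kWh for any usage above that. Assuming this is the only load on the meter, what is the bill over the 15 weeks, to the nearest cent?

€10.50

Runtime = 6 h/week × 15 weeks = 90 h
Energy = 0.6 kW × 90 h = 54 kWh
Tier 1 (0–15 kWh): 15 × €0.18 = €2.7
Above 15 kWh: 39 × €0.20 = €7.8
Bill = €10.50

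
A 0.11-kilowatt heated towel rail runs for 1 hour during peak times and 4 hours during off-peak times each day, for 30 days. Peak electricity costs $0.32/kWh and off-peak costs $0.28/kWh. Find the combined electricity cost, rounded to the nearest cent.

$4.75

Peak energy = 0.11 kW × 1 h × 30 = 3.3 kWh
Off-peak energy = 0.11 kW × 4 h × 30 = 13.2 kWh
Cost = 3.3 × $0.32 + 13.2 × $0.28 = $1.056 + $3.696 = $4.75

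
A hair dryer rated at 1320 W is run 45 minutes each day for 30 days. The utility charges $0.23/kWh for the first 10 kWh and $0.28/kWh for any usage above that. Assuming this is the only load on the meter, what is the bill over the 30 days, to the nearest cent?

Runtime = 45 min × 30 = 1350 min = 22.5 h
Energy = 1.32 kW × 22.5 h = 29.7 kWh
Tier 1 (0–10 kWh): 10 × $0.23 = $2.3
Above 10 kWh: 19.7 × $0.28 = $5.516
Bill = $7.82

$7.82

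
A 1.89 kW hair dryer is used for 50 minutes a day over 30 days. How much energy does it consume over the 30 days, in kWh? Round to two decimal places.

47.25 kWh

Runtime = 50 min × 30 = 1500 min = 25 h
Energy = 1.89 kW × 25 h = 47.25 kWh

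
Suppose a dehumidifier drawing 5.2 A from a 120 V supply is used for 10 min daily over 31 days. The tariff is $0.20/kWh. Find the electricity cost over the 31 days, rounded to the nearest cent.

Power = 5.2 A × 120 V = 624 W = 0.624 kW
Runtime = 10 min × 31 = 310 min = 5.166666… h
Energy = 0.624 kW × 5.166666… h = 3.224 kWh
Cost = 3.224 kWh × $0.20/kWh = $0.64

$0.64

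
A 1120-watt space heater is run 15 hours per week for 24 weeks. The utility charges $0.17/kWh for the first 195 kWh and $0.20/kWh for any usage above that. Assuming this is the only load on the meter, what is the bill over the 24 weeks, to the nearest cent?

Runtime = 15 h/week × 24 weeks = 360 h
Energy = 1.12 kW × 360 h = 403.2 kWh
Tier 1 (0–195 kWh): 195 × $0.17 = $33.15
Above 195 kWh: 208.2 × $0.20 = $41.64
Bill = $74.79

$74.79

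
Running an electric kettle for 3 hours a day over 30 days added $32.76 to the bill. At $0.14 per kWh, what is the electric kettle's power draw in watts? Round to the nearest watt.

Energy = $32.76 ÷ $0.14/kWh = 234 kWh
Runtime = 3 h/day × 30 days = 90 h
Power = 234 kWh ÷ 90 h = 2.6 kW = 2600 W

2600 W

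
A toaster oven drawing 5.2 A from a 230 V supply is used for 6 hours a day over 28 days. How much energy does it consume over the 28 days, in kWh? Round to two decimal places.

Power = 5.2 A × 230 V = 1196 W = 1.196 kW
Runtime = 6 h/day × 28 days = 168 h
Energy = 1.196 kW × 168 h = 200.928 kWh ≈ 200.93 kWh

200.93 kWh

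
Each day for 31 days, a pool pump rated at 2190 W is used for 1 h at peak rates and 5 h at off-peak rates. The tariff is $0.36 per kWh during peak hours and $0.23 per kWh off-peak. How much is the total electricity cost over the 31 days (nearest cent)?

Peak energy = 2.19 kW × 1 h × 31 = 67.89 kWh
Off-peak energy = 2.19 kW × 5 h × 31 = 339.45 kWh
Cost = 67.89 × $0.36 + 339.45 × $0.23 = $24.4404 + $78.0735 = $102.51

$102.51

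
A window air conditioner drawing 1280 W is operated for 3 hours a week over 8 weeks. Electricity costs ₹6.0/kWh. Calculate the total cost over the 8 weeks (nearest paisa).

Runtime = 3 h/week × 8 weeks = 24 h
Energy = 1.28 kW × 24 h = 30.72 kWh
Cost = 30.72 kWh × ₹6.0/kWh = ₹184.32

₹184.32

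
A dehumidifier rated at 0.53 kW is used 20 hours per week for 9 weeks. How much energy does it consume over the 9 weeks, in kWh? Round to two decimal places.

95.40 kWh

Runtime = 20 h/week × 9 weeks = 180 h
Energy = 0.53 kW × 180 h = 95.4 kWh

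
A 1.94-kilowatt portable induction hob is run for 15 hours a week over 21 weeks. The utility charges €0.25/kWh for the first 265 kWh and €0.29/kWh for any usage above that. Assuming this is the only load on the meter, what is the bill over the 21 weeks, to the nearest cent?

€166.62

Runtime = 15 h/week × 21 weeks = 315 h
Energy = 1.94 kW × 315 h = 611.1 kWh
Tier 1 (0–265 kWh): 265 × €0.25 = €66.25
Above 265 kWh: 346.1 × €0.29 = €100.369
Bill = €166.62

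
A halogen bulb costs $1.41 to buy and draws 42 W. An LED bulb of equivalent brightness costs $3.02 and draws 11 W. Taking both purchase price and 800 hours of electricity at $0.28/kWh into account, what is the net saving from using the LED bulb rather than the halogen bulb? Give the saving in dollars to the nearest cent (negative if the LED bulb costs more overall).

halogen bulb: $1.41 + (42/1000) kW × 800 h × $0.28 = $1.41 + $9.408 = $10.818
LED bulb: $3.02 + (11/1000) kW × 800 h × $0.28 = $3.02 + $2.464 = $5.484
Saving = $10.818 − $5.484 = $5.334 → $5.33

$5.33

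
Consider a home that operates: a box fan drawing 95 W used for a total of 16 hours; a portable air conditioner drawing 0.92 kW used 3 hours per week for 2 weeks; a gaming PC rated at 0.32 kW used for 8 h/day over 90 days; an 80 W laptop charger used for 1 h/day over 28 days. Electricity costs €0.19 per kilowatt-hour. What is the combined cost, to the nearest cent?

box fan: 0.095 kW × 16 h = 1.52 kWh
portable air conditioner: Runtime = 3 h/week × 2 weeks = 6 h
portable air conditioner: 0.92 kW × 6 h = 5.52 kWh
gaming PC: Runtime = 8 h/day × 90 days = 720 h
gaming PC: 0.32 kW × 720 h = 230.4 kWh
laptop charger: Runtime = 1 h/day × 28 days = 28 h
laptop charger: 0.08 kW × 28 h = 2.24 kWh
Total energy = 239.68 kWh
Cost = 239.68 × €0.19 = €45.54

€45.54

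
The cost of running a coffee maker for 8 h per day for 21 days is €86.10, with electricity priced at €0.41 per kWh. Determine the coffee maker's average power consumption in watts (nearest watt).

1250 W

Energy = €86.10 ÷ €0.41/kWh = 210 kWh
Runtime = 8 h/day × 21 days = 168 h
Power = 210 kWh ÷ 168 h = 1.25 kW = 1250 W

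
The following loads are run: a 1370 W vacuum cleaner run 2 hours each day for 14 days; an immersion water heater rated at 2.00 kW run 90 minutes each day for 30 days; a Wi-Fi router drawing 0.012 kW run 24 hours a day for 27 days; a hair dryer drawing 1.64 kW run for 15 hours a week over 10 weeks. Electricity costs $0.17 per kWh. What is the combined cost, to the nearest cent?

vacuum cleaner: Runtime = 2 h/day × 14 days = 28 h
vacuum cleaner: 1.37 kW × 28 h = 38.36 kWh
immersion water heater: Runtime = 90 min × 30 = 2700 min = 45 h
immersion water heater: 2 kW × 45 h = 90 kWh
Wi-Fi router: Runtime = 24 h × 27 = 648 h
Wi-Fi router: 0.012 kW × 648 h = 7.776 kWh
hair dryer: Runtime = 15 h/week × 10 weeks = 150 h
hair dryer: 1.64 kW × 150 h = 246 kWh
Total energy = 382.136 kWh
Cost = 382.136 × $0.17 = $64.96

$64.96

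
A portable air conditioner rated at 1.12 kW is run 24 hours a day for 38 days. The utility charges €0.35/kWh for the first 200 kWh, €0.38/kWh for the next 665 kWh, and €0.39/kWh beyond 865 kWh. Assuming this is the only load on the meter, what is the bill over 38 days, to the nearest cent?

Runtime = 24 h × 38 = 912 h
Energy = 1.12 kW × 912 h = 1021.44 kWh
Tier 1 (0–200 kWh): 200 × €0.35 = €70
Tier 2 (200–865 kWh): 665 × €0.38 = €252.7
Above 865 kWh: 156.44 × €0.39 = €61.0116
Bill = €383.71

€383.71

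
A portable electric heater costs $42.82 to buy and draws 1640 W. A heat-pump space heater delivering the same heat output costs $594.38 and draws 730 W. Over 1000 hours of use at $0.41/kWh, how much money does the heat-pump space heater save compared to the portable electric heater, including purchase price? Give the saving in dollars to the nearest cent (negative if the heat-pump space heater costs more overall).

portable electric heater: $42.82 + (1640/1000) kW × 1000 h × $0.41 = $42.82 + $672.4 = $715.22
heat-pump space heater: $594.38 + (730/1000) kW × 1000 h × $0.41 = $594.38 + $299.3 = $893.68
Saving = $715.22 − $893.68 = −$178.46

-$178.46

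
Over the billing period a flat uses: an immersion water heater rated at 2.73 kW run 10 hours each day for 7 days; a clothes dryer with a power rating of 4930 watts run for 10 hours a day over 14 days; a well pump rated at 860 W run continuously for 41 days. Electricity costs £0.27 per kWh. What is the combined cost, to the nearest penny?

£466.44

immersion water heater: Runtime = 10 h/day × 7 days = 70 h
immersion water heater: 2.73 kW × 70 h = 191.1 kWh
clothes dryer: Runtime = 10 h/day × 14 days = 140 h
clothes dryer: 4.93 kW × 140 h = 690.2 kWh
well pump: Runtime = 24 h × 41 = 984 h
well pump: 0.86 kW × 984 h = 846.24 kWh
Total energy = 1727.54 kWh
Cost = 1727.54 × £0.27 = £466.44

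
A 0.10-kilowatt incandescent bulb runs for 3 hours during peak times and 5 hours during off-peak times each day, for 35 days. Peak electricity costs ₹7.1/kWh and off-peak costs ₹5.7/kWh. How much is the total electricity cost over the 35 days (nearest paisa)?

Peak energy = 0.1 kW × 3 h × 35 = 10.5 kWh
Off-peak energy = 0.1 kW × 5 h × 35 = 17.5 kWh
Cost = 10.5 × ₹7.1 + 17.5 × ₹5.7 = ₹74.55 + ₹99.75 = ₹174.30

₹174.30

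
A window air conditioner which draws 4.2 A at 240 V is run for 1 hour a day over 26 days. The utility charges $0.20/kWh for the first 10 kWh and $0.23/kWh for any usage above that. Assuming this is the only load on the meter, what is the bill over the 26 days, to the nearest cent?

$5.73

Power = 4.2 A × 240 V = 1008 W = 1.008 kW
Runtime = 1 h/day × 26 days = 26 h
Energy = 1.008 kW × 26 h = 26.208 kWh
Tier 1 (0–10 kWh): 10 × $0.20 = $2
Above 10 kWh: 16.208 × $0.23 = $3.72784
Bill = $5.73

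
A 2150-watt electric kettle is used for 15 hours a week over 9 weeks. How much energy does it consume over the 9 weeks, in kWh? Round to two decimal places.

Runtime = 15 h/week × 9 weeks = 135 h
Energy = 2.15 kW × 135 h = 290.25 kWh

290.25 kWh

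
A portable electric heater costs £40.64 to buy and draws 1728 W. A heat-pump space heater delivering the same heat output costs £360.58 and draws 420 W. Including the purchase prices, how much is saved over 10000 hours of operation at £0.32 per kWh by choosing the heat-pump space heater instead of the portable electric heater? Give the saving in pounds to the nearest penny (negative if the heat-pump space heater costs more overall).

portable electric heater: £40.64 + (1728/1000) kW × 10000 h × £0.32 = £40.64 + £5529.6 = £5570.24
heat-pump space heater: £360.58 + (420/1000) kW × 10000 h × £0.32 = £360.58 + £1344 = £1704.58
Saving = £5570.24 − £1704.58 = £3865.66

£3865.66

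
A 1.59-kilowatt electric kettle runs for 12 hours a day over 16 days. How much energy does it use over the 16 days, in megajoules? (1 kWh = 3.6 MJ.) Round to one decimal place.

1099.0 MJ

Runtime = 12 h/day × 16 days = 192 h
Energy = 1.59 kW × 192 h = 305.28 kWh
= 305.28 × 3.6 MJ = 1099.0 MJ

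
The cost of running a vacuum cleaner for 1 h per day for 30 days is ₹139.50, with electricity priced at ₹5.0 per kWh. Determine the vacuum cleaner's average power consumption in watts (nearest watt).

Energy = ₹139.50 ÷ ₹5.0/kWh = 27.9 kWh
Runtime = 1 h/day × 30 days = 30 h
Power = 27.9 kWh ÷ 30 h = 0.93 kW = 930 W

930 W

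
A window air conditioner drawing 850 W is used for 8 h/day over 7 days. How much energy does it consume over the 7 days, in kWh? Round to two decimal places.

47.60 kWh

Runtime = 8 h/day × 7 days = 56 h
Energy = 0.85 kW × 56 h = 47.6 kWh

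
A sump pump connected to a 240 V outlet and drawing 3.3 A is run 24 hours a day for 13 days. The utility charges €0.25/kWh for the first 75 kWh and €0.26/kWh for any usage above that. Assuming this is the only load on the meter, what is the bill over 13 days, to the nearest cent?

Power = 3.3 A × 240 V = 792 W = 0.792 kW
Runtime = 24 h × 13 = 312 h
Energy = 0.792 kW × 312 h = 247.104 kWh
Tier 1 (0–75 kWh): 75 × €0.25 = €18.75
Above 75 kWh: 172.104 × €0.26 = €44.74704
Bill = €63.50

€63.50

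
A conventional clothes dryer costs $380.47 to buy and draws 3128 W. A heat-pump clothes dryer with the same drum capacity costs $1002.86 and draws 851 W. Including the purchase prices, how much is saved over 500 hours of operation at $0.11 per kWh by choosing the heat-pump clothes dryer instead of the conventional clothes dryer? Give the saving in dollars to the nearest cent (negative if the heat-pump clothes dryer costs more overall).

-$497.16

conventional clothes dryer: $380.47 + (3128/1000) kW × 500 h × $0.11 = $380.47 + $172.04 = $552.51
heat-pump clothes dryer: $1002.86 + (851/1000) kW × 500 h × $0.11 = $1002.86 + $46.805 = $1049.665
Saving = $552.51 − $1049.665 = −$497.155 → -$497.16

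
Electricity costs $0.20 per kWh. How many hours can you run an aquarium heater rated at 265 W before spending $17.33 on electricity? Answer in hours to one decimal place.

Energy available = $17.33 ÷ $0.20/kWh = 86.65 kWh
Hours = 86.65 kWh ÷ 0.265 kW = 327.0 h

327.0 h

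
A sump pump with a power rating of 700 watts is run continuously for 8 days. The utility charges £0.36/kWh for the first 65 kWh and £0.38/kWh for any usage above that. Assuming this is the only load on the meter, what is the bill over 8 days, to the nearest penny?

Runtime = 24 h × 8 = 192 h
Energy = 0.7 kW × 192 h = 134.4 kWh
Tier 1 (0–65 kWh): 65 × £0.36 = £23.4
Above 65 kWh: 69.4 × £0.38 = £26.372
Bill = £49.77

£49.77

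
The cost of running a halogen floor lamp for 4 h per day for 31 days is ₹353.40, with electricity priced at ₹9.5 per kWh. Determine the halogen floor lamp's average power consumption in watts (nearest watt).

Energy = ₹353.40 ÷ ₹9.5/kWh = 37.2 kWh
Runtime = 4 h/day × 31 days = 124 h
Power = 37.2 kWh ÷ 124 h = 0.3 kW = 300 W

300 W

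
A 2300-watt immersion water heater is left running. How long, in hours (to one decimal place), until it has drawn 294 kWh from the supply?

Hours = 294 kWh ÷ 2.3 kW = 127.8 h

127.8 h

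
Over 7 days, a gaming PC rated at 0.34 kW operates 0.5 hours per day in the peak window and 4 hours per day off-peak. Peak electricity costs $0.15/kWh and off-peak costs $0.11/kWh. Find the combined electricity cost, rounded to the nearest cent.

$1.23

Peak energy = 0.34 kW × 0.5 h × 7 = 1.19 kWh
Off-peak energy = 0.34 kW × 4 h × 7 = 9.52 kWh
Cost = 1.19 × $0.15 + 9.52 × $0.11 = $0.1785 + $1.0472 = $1.23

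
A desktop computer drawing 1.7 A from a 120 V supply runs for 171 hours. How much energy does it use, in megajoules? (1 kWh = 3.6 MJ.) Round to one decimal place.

125.6 MJ

Power = 1.7 A × 120 V = 204 W = 0.204 kW
Energy = 0.204 kW × 171 h = 34.884 kWh
= 34.884 × 3.6 MJ = 125.6 MJ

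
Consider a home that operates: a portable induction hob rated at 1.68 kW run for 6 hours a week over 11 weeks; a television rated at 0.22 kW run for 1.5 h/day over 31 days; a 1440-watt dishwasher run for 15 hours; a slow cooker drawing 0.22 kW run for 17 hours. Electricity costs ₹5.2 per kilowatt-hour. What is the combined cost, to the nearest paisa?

₹761.54

portable induction hob: Runtime = 6 h/week × 11 weeks = 66 h
portable induction hob: 1.68 kW × 66 h = 110.88 kWh
television: Runtime = 1.5 h/day × 31 days = 46.5 h
television: 0.22 kW × 46.5 h = 10.23 kWh
dishwasher: 1.44 kW × 15 h = 21.6 kWh
slow cooker: 0.22 kW × 17 h = 3.74 kWh
Total energy = 146.45 kWh
Cost = 146.45 × ₹5.2 = ₹761.54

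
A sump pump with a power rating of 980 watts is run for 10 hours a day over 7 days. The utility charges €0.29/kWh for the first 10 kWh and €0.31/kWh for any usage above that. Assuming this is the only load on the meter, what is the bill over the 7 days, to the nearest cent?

Runtime = 10 h/day × 7 days = 70 h
Energy = 0.98 kW × 70 h = 68.6 kWh
Tier 1 (0–10 kWh): 10 × €0.29 = €2.9
Above 10 kWh: 58.6 × €0.31 = €18.166
Bill = €21.07

€21.07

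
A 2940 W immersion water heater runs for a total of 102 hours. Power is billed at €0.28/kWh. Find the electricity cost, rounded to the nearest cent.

€83.97

Energy = 2.94 kW × 102 h = 299.88 kWh
Cost = 299.88 kWh × €0.28/kWh = €83.97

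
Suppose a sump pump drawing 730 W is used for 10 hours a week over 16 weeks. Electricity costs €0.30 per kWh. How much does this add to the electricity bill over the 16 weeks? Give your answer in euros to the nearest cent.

Runtime = 10 h/week × 16 weeks = 160 h
Energy = 0.73 kW × 160 h = 116.8 kWh
Cost = 116.8 kWh × €0.30/kWh = €35.04

€35.04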